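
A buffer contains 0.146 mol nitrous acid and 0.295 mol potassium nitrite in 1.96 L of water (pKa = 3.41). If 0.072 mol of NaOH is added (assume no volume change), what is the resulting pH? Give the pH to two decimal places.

pH = 4.11

OH- converts HNO2 to NO2-: HNO2 → 0.074 mol, NO2- → 0.367 mol.
Henderson–Hasselbalch with mole ratio 0.367/0.074: pH = 3.41 + (+0.695)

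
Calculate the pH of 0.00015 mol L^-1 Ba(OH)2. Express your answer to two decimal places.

pH = 10.48

Ba(OH)2 is a strong base (each formula unit releases 2 OH-); [OH-] = 0.0003 M.
pOH = -log(0.0003) = 3.52
pH = 14.00 - 3.52 = 10.48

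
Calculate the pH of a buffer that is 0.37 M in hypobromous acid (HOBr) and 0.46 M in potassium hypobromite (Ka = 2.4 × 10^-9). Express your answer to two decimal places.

pH = 8.71

pKa = −log(2.4 × 10^-9) = 8.620
Henderson–Hasselbalch: pH = pKa + log([OBr-]/[HOBr]) = 8.620 + log(0.46/0.37)
pH = 8.620 + (+0.095) = 8.71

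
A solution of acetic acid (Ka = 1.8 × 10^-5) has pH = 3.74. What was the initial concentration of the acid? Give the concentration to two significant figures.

[H+] = 10^(-3.74) = 1.82 × 10^-4 M = x
Ka = x²/(C₀ − x) ⇒ C₀ = x + x²/Ka
C₀ = 1.82 × 10^-4 + (1.82 × 10^-4)²/(1.8 × 10^-5) = 2.02 × 10^-3 M

C₀ = 2.0 × 10^-3 M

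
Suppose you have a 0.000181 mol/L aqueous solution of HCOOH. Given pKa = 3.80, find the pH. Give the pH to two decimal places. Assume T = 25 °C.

HCOOH ⇌ HCOO- + H+
Ka = 10^(−3.80) = 1.58 × 10^-4
Ka = [H+]²/(0.000181 − [H+]) = 1.58 × 10^-4
[H+] is not negligible relative to C₀; solve [H+]² + 0.000158·[H+] − 2.86e-08 = 0.
[H+] = [−0.000158 + √(0.000158² + 1.14e-07)]/2 = 1.08 × 10^-4 M
pH = −log(1.08 × 10^-4) = 3.97

pH = 3.97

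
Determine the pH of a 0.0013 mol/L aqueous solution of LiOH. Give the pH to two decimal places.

LiOH is a strong base; [OH-] = 0.0013 M.
pOH = -log(0.0013) = 2.89
pH = 14.00 - 2.89 = 11.11

pH = 11.11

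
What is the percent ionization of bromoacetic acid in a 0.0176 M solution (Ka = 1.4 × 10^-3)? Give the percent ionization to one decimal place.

24.5%

BrCH2COOH ⇌ BrCH2COO- + H+; let x = [H+] at equilibrium.
Solve x² + 0.0014x − 2.46e-05 = 0 → x = 4.31 × 10^-3 M
% ionization = x/C₀ × 100% = 4.31 × 10^-3/0.0176 × 100% = 24.5%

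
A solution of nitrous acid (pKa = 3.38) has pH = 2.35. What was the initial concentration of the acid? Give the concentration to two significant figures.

[H+] = 10^(-2.35) = 4.47 × 10^-3 M = x
Ka = 10^(−3.38) = 4.17 × 10^-4
Ka = x²/(C₀ − x) ⇒ C₀ = x + x²/Ka
C₀ = 4.47 × 10^-3 + (4.47 × 10^-3)²/(4.17 × 10^-4) = 5.24 × 10^-2 M

C₀ = 5.2 × 10^-2 M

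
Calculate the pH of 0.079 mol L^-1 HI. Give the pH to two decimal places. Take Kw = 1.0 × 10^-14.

pH = 1.10

HI is a strong acid and dissociates completely, so [H+] = 0.079 M.
pH = -log(0.079) = 1.10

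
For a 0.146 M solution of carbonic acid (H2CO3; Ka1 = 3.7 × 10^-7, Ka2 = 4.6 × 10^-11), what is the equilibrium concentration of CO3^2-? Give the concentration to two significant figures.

First ionization gives [H+] ≈ [HCO3-] = 2.32 × 10^-4 M.
Second step: Ka2 = [H+][CO3^2-]/[HCO3-] ≈ [CO3^2-] (since [H+] ≈ [HCO3-]).
So [CO3^2-] ≈ Ka2.

4.6 × 10^-11 M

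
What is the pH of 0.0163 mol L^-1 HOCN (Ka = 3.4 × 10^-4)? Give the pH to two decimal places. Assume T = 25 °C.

pH = 2.66

HOCN ⇌ OCN- + H+
From the ICE table, Ka = x²/(0.0163 − x) = 3.4 × 10^-4.
Here C₀/Ka ≈ 47.9, so the small-x approximation fails. Use the quadratic:
x = (−Ka + √(Ka² + 4·Ka·C₀))/2 = 2.19 × 10^-3 M
pH = −log(2.19 × 10^-3) = 2.66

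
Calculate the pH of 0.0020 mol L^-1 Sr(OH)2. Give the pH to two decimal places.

Sr(OH)2 is a strong base (each formula unit releases 2 OH-); [OH-] = 0.004 M.
pOH = -log(0.004) = 2.40
pH = 14.00 - 2.40 = 11.60

pH = 11.60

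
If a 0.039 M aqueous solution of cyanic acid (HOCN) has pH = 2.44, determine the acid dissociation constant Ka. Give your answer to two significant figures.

Ka = 3.7 × 10^-4

[H+] = 10^(-2.44) = 3.63 × 10^-3 M
At equilibrium [HA] = 0.039 − 3.63 × 10^-3 = 3.54 × 10^-2 M
Ka = [H+][A-]/[HA] = (3.63 × 10^-3)² / 3.54 × 10^-2 = 3.7 × 10^-4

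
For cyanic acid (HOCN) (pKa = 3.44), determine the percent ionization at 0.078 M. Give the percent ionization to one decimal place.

6.6%

HOCN ⇌ OCN- + H+; let x = [H+] at equilibrium.
Ka = 10^(−3.44) = 3.63 × 10^-4
Ka = x²/(C₀ − x); solving the quadratic gives x = 5.14 × 10^-3 M.
% ionization = x/C₀ × 100% = 5.14 × 10^-3/0.078 × 100% = 6.6%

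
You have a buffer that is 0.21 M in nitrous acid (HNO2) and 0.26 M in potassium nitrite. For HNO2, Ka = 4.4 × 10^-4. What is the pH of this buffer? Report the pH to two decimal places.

pKa = −log(4.4 × 10^-4) = 3.357
pH = pKa + log([A⁻]/[HA]) = 3.357 + log(0.26/0.21)
pH = 3.357 + (+0.093) = 3.45

pH = 3.45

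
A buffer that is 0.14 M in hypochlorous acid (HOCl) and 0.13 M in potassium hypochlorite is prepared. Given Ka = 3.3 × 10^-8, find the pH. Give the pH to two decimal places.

pKa = −log(3.3 × 10^-8) = 7.481
pH = pKa + log([A⁻]/[HA]) = 7.481 + log(0.13/0.14)
pH = 7.481 + (-0.032) = 7.45

pH = 7.45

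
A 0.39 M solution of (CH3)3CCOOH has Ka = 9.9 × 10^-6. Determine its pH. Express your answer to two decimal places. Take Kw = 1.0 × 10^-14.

pH = 2.71

(CH3)3CCOOH ⇌ (CH3)3CCOO- + H+
From the ICE table, Ka = x²/(0.39 − x) = 9.9 × 10^-6.
Assume x ≪ 0.39: x ≈ √(9.9 × 10^-6 × 0.39) = 1.96 × 10^-3 M
Check: 0.5% ionized — well under 5%, approximation valid.
pH = −log[H+] = −log(1.96 × 10^-3) = 2.71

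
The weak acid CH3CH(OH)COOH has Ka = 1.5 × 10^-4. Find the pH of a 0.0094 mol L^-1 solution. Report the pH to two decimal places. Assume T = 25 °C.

CH3CH(OH)COOH ⇌ CH3CH(OH)COO- + H+
Ka = x²/(0.0094 − x) = 1.5 × 10^-4
Here C₀/Ka ≈ 62.7, so the small-x approximation fails. Use the quadratic:
x = (−Ka + √(Ka² + 4·Ka·C₀))/2 = 1.11 × 10^-3 M
pH = −log(1.11 × 10^-3) = 2.95

pH = 2.95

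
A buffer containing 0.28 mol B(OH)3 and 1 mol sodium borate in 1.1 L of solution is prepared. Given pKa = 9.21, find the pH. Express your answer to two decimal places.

Using pH = pKa + log([base]/[acid]) with [base]/[acid] = 1/0.28:
pH = 9.21 + (+0.553) = 9.76

pH = 9.76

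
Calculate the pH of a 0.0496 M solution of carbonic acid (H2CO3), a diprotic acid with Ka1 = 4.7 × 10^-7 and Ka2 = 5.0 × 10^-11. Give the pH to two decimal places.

pH = 3.82

Ka1 ≫ Ka2, so treat the first dissociation as the only significant source of H+.
Ka1 = x²/(0.0496 − x) = 4.7 × 10^-7
x ≈ √(4.7 × 10^-7 × 0.0496) = 1.53 × 10^-4 M
pH = −log(1.53 × 10^-4) = 3.82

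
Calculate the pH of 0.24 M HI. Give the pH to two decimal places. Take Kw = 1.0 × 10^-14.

HI is a strong acid and dissociates completely, so [H+] = 0.24 M.
pH = -log(0.24) = 0.62

pH = 0.62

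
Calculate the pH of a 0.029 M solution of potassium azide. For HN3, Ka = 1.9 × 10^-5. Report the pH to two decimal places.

N3- is the conjugate base of the weak acid HN3.
Kb = Kw/Ka = 1.0×10^-14 / 1.9 × 10^-5 = 5.26 × 10^-10
From the ICE table, Kb = x²/(0.029 − x) = 5.26 × 10^-10.
Neglecting x in the denominator: x = √(5.26 × 10^-10 × 0.029) = 3.91 × 10^-6 M
Check: 0.013% ionized — well under 5%, approximation valid.
pOH = 5.41, so pH = 14.00 − pOH = 8.59

pH = 8.59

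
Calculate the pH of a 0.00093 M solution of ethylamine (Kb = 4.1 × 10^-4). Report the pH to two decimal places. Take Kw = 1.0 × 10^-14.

pH = 10.65

C2H5NH2 + H2O ⇌ C2H5NH3+ + OH-
From the ICE table, Kb = x²/(0.00093 − x) = 4.1 × 10^-4.
Here C₀/Kb ≈ 2.27, so the small-x approximation fails. Use the quadratic:
x = [−0.00041 + √(0.00041² + 1.53e-06)]/2 = 4.46 × 10^-4 M
pOH = 3.35, so pH = 14.00 − pOH = 10.65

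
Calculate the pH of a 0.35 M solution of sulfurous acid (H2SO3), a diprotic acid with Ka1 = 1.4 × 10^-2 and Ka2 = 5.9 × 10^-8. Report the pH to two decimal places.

pH = 1.20

Since Ka1 ≫ Ka2, the first ionization dominates [H+].
Ka1 = x²/(0.35 − x) = 1.4 × 10^-2
Solving the quadratic: x = (−Ka1 + √(Ka1² + 4·Ka1·C₀))/2 = 6.33 × 10^-2 M
pH = −log(6.33 × 10^-2) = 1.20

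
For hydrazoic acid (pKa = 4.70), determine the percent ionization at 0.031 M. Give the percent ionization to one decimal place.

2.5%

HN3 ⇌ N3- + H+; let x = [H+] at equilibrium.
Ka = 10^(−4.70) = 2.00 × 10^-5
x ≈ √(Ka·C₀) = √(2.00 × 10^-5 × 0.031) = 7.87 × 10^-4 M
% ionization = x/C₀ × 100% = 7.87 × 10^-4/0.031 × 100% = 2.5%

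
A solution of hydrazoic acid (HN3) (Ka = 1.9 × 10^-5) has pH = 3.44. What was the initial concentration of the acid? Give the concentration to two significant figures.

[H+] = 10^(-3.44) = 3.63 × 10^-4 M = x
Ka = x²/(C₀ − x) ⇒ C₀ = x + x²/Ka
C₀ = 3.63 × 10^-4 + (3.63 × 10^-4)²/(1.9 × 10^-5) = 7.30 × 10^-3 M

C₀ = 7.3 × 10^-3 M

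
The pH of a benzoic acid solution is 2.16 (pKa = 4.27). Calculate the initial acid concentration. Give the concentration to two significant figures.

C₀ = 9.0 × 10^-1 M

[H+] = 10^(-2.16) = 6.92 × 10^-3 M = x
Ka = 10^(−4.27) = 5.37 × 10^-5
Ka = x²/(C₀ − x) ⇒ C₀ = x + x²/Ka
C₀ = 6.92 × 10^-3 + (6.92 × 10^-3)²/(5.37 × 10^-5) = 8.99 × 10^-1 M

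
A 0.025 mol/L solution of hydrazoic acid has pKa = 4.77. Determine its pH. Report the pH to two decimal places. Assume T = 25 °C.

pH = 3.19

HN3 ⇌ N3- + H+
Ka = 10^(−4.77) = 1.70 × 10^-5
From the ICE table, Ka = [H+]²/(0.025 − [H+]) = 1.70 × 10^-5.
Assume [H+] ≪ 0.025: [H+] ≈ √(1.70 × 10^-5 × 0.025) = 6.52 × 10^-4 M
Check: 2.6% ionized — well under 5%, approximation valid.
pH = −log[H+] = −log(6.52 × 10^-4) = 3.19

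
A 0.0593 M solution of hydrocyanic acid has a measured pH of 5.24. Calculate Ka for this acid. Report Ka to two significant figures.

[H+] = 10^(-5.24) = 5.75 × 10^-6 M
At equilibrium [HA] = 0.0593 − 5.75 × 10^-6 = 5.93 × 10^-2 M
Ka = [H+][A-]/[HA] = (5.75 × 10^-6)² / 5.93 × 10^-2 = 5.6 × 10^-10

Ka = 5.6 × 10^-10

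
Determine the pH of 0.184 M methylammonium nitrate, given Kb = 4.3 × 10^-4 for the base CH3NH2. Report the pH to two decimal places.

CH3NH3+ is the conjugate acid of the weak base CH3NH2.
Ka = Kw/Kb = 1.0×10^-14 / 4.3 × 10^-4 = 2.33 × 10^-11
Ka = [H+]²/(0.184 − [H+]) = 2.33 × 10^-11
Neglecting [H+] in the denominator: [H+] = √(2.33 × 10^-11 × 0.184) = 2.07 × 10^-6 M
Check: 0.0011% ionized — well under 5%, approximation valid.
pH = −log[H+] = −log(2.07 × 10^-6) = 5.68

pH = 5.68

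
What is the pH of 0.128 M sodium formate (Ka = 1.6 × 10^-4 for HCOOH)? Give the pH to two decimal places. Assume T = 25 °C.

HCOO- is the conjugate base of the weak acid HCOOH.
Kb = Kw/Ka = 1.0×10^-14 / 1.6 × 10^-4 = 6.25 × 10^-11
Kb = [OH-]²/(0.128 − [OH-]) = 6.25 × 10^-11
Neglecting [OH-] in the denominator: [OH-] = √(6.25 × 10^-11 × 0.128) = 2.83 × 10^-6 M
Check: 0.0022% ionized — well under 5%, approximation valid.
pOH = 5.55, so pH = 14.00 − pOH = 8.45

pH = 8.45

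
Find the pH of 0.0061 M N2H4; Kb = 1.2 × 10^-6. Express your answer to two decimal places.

pH = 9.93

N2H4 + H2O ⇌ N2H5+ + OH-
Kb = [OH-]²/(0.0061 − [OH-]) = 1.2 × 10^-6
Since Kb ≪ C₀, [OH-] ≈ √(Kb·C₀) = 8.56 × 10^-5 M.
pOH = 4.07, so pH = 14.00 − pOH = 9.93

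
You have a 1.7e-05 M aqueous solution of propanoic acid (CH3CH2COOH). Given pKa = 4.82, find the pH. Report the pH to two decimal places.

pH = 4.99

CH3CH2COOH ⇌ CH3CH2COO- + H+
Ka = 10^(−4.82) = 1.51 × 10^-5
From the ICE table, Ka = x²/(1.7e-05 − x) = 1.51 × 10^-5.
The 5% rule fails; solving x² + Ka·x − Ka·C₀ = 0 exactly:
x = [−1.51e-05 + √(1.51e-05² + 1.03e-09)]/2 = 1.02 × 10^-5 M
pH = −log[H+] = −log(1.02 × 10^-5) = 4.99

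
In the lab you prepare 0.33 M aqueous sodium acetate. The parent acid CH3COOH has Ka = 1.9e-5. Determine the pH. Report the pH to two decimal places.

pH = 9.12

CH3COO- is the conjugate base of the weak acid CH3COOH.
Kb = Kw/Ka = 1.0×10^-14 / 1.9 × 10^-5 = 5.26 × 10^-10
From the ICE table, Kb = [OH-]²/(0.33 − [OH-]) = 5.26 × 10^-10.
Assume [OH-] ≪ 0.33: [OH-] ≈ √(5.26 × 10^-10 × 0.33) = 1.32 × 10^-5 M
Check: 0.004% ionized — well under 5%, approximation valid.
pOH = −log(1.32 × 10^-5) = 4.88; pH = 14.00 − 4.88 = 9.12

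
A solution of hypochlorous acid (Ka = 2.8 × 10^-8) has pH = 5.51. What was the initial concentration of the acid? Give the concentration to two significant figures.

[H+] = 10^(-5.51) = 3.09 × 10^-6 M = x
Ka = x²/(C₀ − x) ⇒ C₀ = x + x²/Ka
C₀ = 3.09 × 10^-6 + (3.09 × 10^-6)²/(2.8 × 10^-8) = 3.44 × 10^-4 M

C₀ = 3.4 × 10^-4 M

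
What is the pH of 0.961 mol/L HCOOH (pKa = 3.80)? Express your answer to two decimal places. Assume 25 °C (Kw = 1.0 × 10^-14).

HCOOH ⇌ HCOO- + H+
Ka = 10^(−3.80) = 1.58 × 10^-4
Let x = [H+] at equilibrium. Ka = x²/(0.961 − x).
Neglecting x in the denominator: x = √(1.58 × 10^-4 × 0.961) = 1.23 × 10^-2 M
Check: 1.3% ionized — well under 5%, approximation valid.
pH = −log[H+] = −log(1.23 × 10^-2) = 1.91

pH = 1.91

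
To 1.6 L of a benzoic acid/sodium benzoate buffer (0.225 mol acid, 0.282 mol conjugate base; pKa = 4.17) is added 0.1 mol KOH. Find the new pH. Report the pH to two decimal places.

pH = 4.66

OH- converts C6H5COOH to C6H5COO-: C6H5COOH → 0.125 mol, C6H5COO- → 0.382 mol.
Henderson–Hasselbalch with mole ratio 0.382/0.125: pH = 4.17 + (+0.485)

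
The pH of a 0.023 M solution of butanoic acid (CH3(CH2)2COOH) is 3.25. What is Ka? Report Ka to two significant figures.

[H+] = 10^(-3.25) = 5.62 × 10^-4 M
At equilibrium [HA] = 0.023 − 5.62 × 10^-4 = 2.24 × 10^-2 M
Ka = [H+][A-]/[HA] = (5.62 × 10^-4)² / 2.24 × 10^-2 = 1.4 × 10^-5

Ka = 1.4 × 10^-5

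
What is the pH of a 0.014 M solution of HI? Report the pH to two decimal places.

HI is a strong acid and dissociates completely, so [H+] = 0.014 M.
pH = -log(0.014) = 1.85

pH = 1.85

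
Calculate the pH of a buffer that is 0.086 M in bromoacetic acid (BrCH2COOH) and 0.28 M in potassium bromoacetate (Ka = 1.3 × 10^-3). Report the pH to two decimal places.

pKa = −log(1.3 × 10^-3) = 2.886
Henderson–Hasselbalch: pH = pKa + log([BrCH2COO-]/[BrCH2COOH]) = 2.886 + log(0.28/0.086)
pH = 2.886 + (+0.513) = 3.40

pH = 3.40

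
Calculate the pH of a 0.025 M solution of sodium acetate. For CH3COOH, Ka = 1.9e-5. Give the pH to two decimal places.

CH3COO- is the conjugate base of the weak acid CH3COOH.
Kb = Kw/Ka = 1.0×10^-14 / 1.9 × 10^-5 = 5.26 × 10^-10
Let x = [OH-] at equilibrium. Kb = x²/(0.025 − x).
Neglecting x in the denominator: x = √(5.26 × 10^-10 × 0.025) = 3.63 × 10^-6 M
pOH = 5.44, so pH = 14.00 − pOH = 8.56

pH = 8.56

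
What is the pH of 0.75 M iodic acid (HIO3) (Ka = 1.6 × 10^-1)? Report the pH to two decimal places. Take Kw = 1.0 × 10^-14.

pH = 0.56

HIO3 ⇌ IO3- + H+
From the ICE table, Ka = x²/(0.75 − x) = 1.6 × 10^-1.
Here C₀/Ka ≈ 4.69, so the small-x approximation fails. Use the quadratic:
x = (−Ka + √(Ka² + 4·Ka·C₀))/2 = 2.76 × 10^-1 M
pH = −log[H+] = −log(2.76 × 10^-1) = 0.56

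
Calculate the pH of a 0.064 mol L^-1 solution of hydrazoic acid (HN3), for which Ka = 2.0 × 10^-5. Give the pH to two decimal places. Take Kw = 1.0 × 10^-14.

pH = 2.95

HN3 ⇌ N3- + H+
Ka = x²/(0.064 − x) = 2.0 × 10^-5
Since Ka ≪ C₀, x ≈ √(Ka·C₀) = 1.13 × 10^-3 M.
pH = −log[H+] = −log(1.13 × 10^-3) = 2.95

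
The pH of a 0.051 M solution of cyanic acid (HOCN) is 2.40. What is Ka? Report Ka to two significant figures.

Ka = 3.4 × 10^-4

[H+] = 10^(-2.40) = 3.98 × 10^-3 M
At equilibrium [HA] = 0.051 − 3.98 × 10^-3 = 4.70 × 10^-2 M
Ka = [H+][A-]/[HA] = (3.98 × 10^-3)² / 4.70 × 10^-2 = 3.4 × 10^-4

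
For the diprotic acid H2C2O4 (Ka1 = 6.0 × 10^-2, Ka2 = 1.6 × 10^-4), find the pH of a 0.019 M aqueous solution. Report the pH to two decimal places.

pH = 1.82

Since Ka1 ≫ Ka2, the first ionization dominates [H+].
Ka1 = x²/(0.019 − x) = 6.0 × 10^-2
Solving the quadratic: x = (−Ka1 + √(Ka1² + 4·Ka1·C₀))/2 = 1.52 × 10^-2 M
pH = −log(1.52 × 10^-2) = 1.82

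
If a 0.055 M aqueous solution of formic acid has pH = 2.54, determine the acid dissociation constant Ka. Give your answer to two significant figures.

[H+] = 10^(-2.54) = 2.88 × 10^-3 M
At equilibrium [HA] = 0.055 − 2.88 × 10^-3 = 5.21 × 10^-2 M
Ka = [H+][A-]/[HA] = (2.88 × 10^-3)² / 5.21 × 10^-2 = 1.6 × 10^-4

Ka = 1.6 × 10^-4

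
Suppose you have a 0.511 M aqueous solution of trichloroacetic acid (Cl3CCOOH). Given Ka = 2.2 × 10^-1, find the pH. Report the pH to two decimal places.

Cl3CCOOH ⇌ Cl3CCOO- + H+
Ka = [H+]²/(0.511 − [H+]) = 2.2 × 10^-1
Here C₀/Ka ≈ 2.32, so the small-[H+] approximation fails. Use the quadratic:
[H+] = [−0.22 + √(0.22² + 0.45)]/2 = 2.43 × 10^-1 M
pH = −log(2.43 × 10^-1) = 0.61

pH = 0.61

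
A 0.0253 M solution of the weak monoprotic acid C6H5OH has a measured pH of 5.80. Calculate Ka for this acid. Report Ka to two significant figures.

Ka = 9.9 × 10^-11

[H+] = 10^(-5.80) = 1.58 × 10^-6 M
At equilibrium [HA] = 0.0253 − 1.58 × 10^-6 = 2.53 × 10^-2 M
Ka = [H+][A-]/[HA] = (1.58 × 10^-6)² / 2.53 × 10^-2 = 9.9 × 10^-11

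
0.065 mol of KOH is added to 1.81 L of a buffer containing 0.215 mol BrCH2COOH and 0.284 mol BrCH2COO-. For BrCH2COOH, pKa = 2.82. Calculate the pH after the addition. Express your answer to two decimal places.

pH = 3.19

OH- converts BrCH2COOH to BrCH2COO-: BrCH2COOH → 0.15 mol, BrCH2COO- → 0.349 mol.
Henderson–Hasselbalch with mole ratio 0.349/0.15: pH = 2.82 + (+0.367)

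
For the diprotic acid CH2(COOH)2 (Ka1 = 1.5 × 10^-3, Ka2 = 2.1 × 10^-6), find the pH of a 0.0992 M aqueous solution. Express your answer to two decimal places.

pH = 1.94

Since Ka1 ≫ Ka2, the first ionization dominates [H+].
Ka1 = x²/(0.0992 − x) = 1.5 × 10^-3
Solving the quadratic: x = (−Ka1 + √(Ka1² + 4·Ka1·C₀))/2 = 1.15 × 10^-2 M
pH = −log(1.15 × 10^-2) = 1.94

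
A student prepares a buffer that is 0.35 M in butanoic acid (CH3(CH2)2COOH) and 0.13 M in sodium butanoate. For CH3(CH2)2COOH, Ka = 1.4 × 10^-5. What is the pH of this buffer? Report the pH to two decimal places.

pKa = −log(1.4 × 10^-5) = 4.854
Using pH = pKa + log([base]/[acid]) with [base]/[acid] = 0.13/0.35:
pH = 4.854 + (-0.430) = 4.42

pH = 4.42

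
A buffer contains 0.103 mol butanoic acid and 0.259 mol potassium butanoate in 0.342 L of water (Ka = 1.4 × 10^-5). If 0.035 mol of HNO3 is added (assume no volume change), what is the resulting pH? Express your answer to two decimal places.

pH = 5.06

Added H+ converts CH3(CH2)2COO- to CH3(CH2)2COOH: CH3(CH2)2COOH → 0.138 mol, CH3(CH2)2COO- → 0.224 mol.
pKa = −log(1.4 × 10^-5) = 4.854
Henderson–Hasselbalch with mole ratio 0.224/0.138: pH = 4.854 + (+0.210)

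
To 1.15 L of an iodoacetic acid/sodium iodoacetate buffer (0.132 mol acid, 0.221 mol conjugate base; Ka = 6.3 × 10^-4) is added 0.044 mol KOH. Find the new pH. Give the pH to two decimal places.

pH = 3.68

After neutralization: n(ICH2COOH) = 0.088 mol, n(ICH2COO-) = 0.265 mol.
pKa = −log(6.3 × 10^-4) = 3.201
Henderson–Hasselbalch with mole ratio 0.265/0.088: pH = 3.201 + (+0.479)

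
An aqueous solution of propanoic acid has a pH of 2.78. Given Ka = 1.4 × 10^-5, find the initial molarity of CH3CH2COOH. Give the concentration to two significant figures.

[H+] = 10^(-2.78) = 1.66 × 10^-3 M = x
Ka = x²/(C₀ − x) ⇒ C₀ = x + x²/Ka
C₀ = 1.66 × 10^-3 + (1.66 × 10^-3)²/(1.4 × 10^-5) = 1.98 × 10^-1 M

C₀ = 2.0 × 10^-1 M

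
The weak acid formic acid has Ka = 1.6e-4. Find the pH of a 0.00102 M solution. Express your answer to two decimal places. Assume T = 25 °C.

HCOOH ⇌ HCOO- + H+
From the ICE table, Ka = x²/(0.00102 − x) = 1.6 × 10^-4.
The 5% rule fails; solving x² + Ka·x − Ka·C₀ = 0 exactly:
x = (−Ka + √(Ka² + 4·Ka·C₀))/2 = 3.32 × 10^-4 M
pH = −log(3.32 × 10^-4) = 3.48

pH = 3.48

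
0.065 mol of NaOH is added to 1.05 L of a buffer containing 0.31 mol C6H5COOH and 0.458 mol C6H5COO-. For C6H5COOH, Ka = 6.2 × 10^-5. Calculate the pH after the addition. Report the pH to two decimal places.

pH = 4.54

OH- converts C6H5COOH to C6H5COO-: C6H5COOH → 0.245 mol, C6H5COO- → 0.523 mol.
pKa = −log(6.2 × 10^-5) = 4.208
pH = pKa + log(n_C6H5COO-/n_C6H5COOH) = 4.208 + log(0.523/0.245) = 4.208 + (+0.329)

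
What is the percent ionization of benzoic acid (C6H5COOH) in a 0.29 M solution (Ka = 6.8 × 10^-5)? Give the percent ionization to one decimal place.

C6H5COOH ⇌ C6H5COO- + H+; let x = [H+] at equilibrium.
x ≈ √(Ka·C₀) = √(6.8 × 10^-5 × 0.29) = 4.44 × 10^-3 M
Fraction ionized = 4.44 × 10^-3 / 0.29 = 0.0153 → 1.5%

1.5%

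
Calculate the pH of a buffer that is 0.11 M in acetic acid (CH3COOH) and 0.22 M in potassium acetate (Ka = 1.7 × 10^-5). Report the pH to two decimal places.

pH = 5.07

pKa = −log(1.7 × 10^-5) = 4.770
Henderson–Hasselbalch: pH = pKa + log([CH3COO-]/[CH3COOH]) = 4.770 + log(0.22/0.11)
pH = 4.770 + (+0.301) = 5.07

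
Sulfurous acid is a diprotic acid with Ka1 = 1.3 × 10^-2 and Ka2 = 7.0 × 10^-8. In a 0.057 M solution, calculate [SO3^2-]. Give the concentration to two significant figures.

First ionization gives [H+] ≈ [HSO3-] = 2.15 × 10^-2 M.
Second step: Ka2 = [H+][SO3^2-]/[HSO3-] ≈ [SO3^2-] (since [H+] ≈ [HSO3-]).
So [SO3^2-] ≈ Ka2.

7.0 × 10^-8 M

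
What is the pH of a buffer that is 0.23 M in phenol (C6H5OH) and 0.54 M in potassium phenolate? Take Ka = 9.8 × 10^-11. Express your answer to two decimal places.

pH = 10.38

pKa = −log(9.8 × 10^-11) = 10.009
Using pH = pKa + log([base]/[acid]) with [base]/[acid] = 0.54/0.23:
pH = 10.009 + (+0.371) = 10.38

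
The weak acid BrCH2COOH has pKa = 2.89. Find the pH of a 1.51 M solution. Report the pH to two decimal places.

BrCH2COOH ⇌ BrCH2COO- + H+
Ka = 10^(−2.89) = 1.29 × 10^-3
From the ICE table, Ka = [H+]²/(1.51 − [H+]) = 1.29 × 10^-3.
Neglecting [H+] in the denominator: [H+] = √(1.29 × 10^-3 × 1.51) = 4.41 × 10^-2 M
([H+]/C₀ = 2.9% < 5%, so the approximation holds.)
pH = −log(4.41 × 10^-2) = 1.36

pH = 1.36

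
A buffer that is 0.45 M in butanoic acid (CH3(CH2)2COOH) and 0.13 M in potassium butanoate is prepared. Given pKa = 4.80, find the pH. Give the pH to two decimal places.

pH = 4.26

Using pH = pKa + log([base]/[acid]) with [base]/[acid] = 0.13/0.45:
pH = 4.80 + (-0.539) = 4.26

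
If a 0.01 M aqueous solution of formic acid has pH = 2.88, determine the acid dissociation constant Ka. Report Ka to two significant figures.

Ka = 2.0 × 10^-4

[H+] = 10^(-2.88) = 1.32 × 10^-3 M
At equilibrium [HA] = 0.01 − 1.32 × 10^-3 = 8.68 × 10^-3 M
Ka = [H+][A-]/[HA] = (1.32 × 10^-3)² / 8.68 × 10^-3 = 2.0 × 10^-4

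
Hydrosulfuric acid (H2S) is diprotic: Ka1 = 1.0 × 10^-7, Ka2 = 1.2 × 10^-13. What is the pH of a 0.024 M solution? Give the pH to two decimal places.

pH = 4.31

Ka1 ≫ Ka2, so treat the first dissociation as the only significant source of H+.
Ka1 = x²/(0.024 − x) = 1.0 × 10^-7
x ≈ √(1.0 × 10^-7 × 0.024) = 4.90 × 10^-5 M
pH = −log(4.90 × 10^-5) = 4.31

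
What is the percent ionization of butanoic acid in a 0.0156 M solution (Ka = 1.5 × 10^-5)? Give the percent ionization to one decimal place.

CH3(CH2)2COOH ⇌ CH3(CH2)2COO- + H+; let x = [H+] at equilibrium.
x ≈ √(Ka·C₀) = √(1.5 × 10^-5 × 0.0156) = 4.84 × 10^-4 M
% ionization = x/C₀ × 100% = 4.84 × 10^-4/0.0156 × 100% = 3.1%

3.1%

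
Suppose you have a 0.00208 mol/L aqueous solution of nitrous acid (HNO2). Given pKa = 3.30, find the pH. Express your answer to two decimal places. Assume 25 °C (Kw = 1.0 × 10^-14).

HNO2 ⇌ NO2- + H+
Ka = 10^(−3.30) = 5.01 × 10^-4
From the ICE table, Ka = [H+]²/(0.00208 − [H+]) = 5.01 × 10^-4.
[H+] is not negligible relative to C₀; solve [H+]² + 0.000501·[H+] − 1.04e-06 = 0.
[H+] = (−Ka + √(Ka² + 4·Ka·C₀))/2 = 8.01 × 10^-4 M
pH = −log(8.01 × 10^-4) = 3.10

pH = 3.10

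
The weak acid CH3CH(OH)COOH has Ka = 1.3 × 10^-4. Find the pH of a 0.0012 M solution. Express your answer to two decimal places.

pH = 3.47

CH3CH(OH)COOH ⇌ CH3CH(OH)COO- + H+
From the ICE table, Ka = [H+]²/(0.0012 − [H+]) = 1.3 × 10^-4.
[H+] is not negligible relative to C₀; solve [H+]² + 0.00013·[H+] − 1.56e-07 = 0.
[H+] = (−Ka + √(Ka² + 4·Ka·C₀))/2 = 3.35 × 10^-4 M
pH = −log(3.35 × 10^-4) = 3.47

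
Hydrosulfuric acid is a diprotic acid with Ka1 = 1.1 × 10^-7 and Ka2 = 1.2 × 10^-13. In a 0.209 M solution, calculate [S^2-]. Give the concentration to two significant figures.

First ionization gives [H+] ≈ [HS-] = 1.52 × 10^-4 M.
Second step: Ka2 = [H+][S^2-]/[HS-] ≈ [S^2-] (since [H+] ≈ [HS-]).
So [S^2-] ≈ Ka2.

1.2 × 10^-13 M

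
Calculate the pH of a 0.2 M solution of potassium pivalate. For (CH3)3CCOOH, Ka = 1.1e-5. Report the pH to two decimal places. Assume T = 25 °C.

(CH3)3CCOO- is the conjugate base of the weak acid (CH3)3CCOOH.
Kb = Kw/Ka = 1.0×10^-14 / 1.1 × 10^-5 = 9.09 × 10^-10
Let x = [OH-] at equilibrium. Kb = x²/(0.2 − x).
Since Kb ≪ C₀, x ≈ √(Kb·C₀) = 1.35 × 10^-5 M.
pOH = −log(1.35 × 10^-5) = 4.87; pH = 14.00 − 4.87 = 9.13

pH = 9.13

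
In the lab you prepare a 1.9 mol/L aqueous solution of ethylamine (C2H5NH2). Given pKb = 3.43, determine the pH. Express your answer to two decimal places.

pH = 12.42

C2H5NH2 + H2O ⇌ C2H5NH3+ + OH-
Kb = 10^(−3.43) = 3.72 × 10^-4
From the ICE table, Kb = x²/(1.9 − x) = 3.72 × 10^-4.
Assume x ≪ 1.9: x ≈ √(3.72 × 10^-4 × 1.9) = 2.66 × 10^-2 M
pOH = 1.58, so pH = 14.00 − pOH = 12.42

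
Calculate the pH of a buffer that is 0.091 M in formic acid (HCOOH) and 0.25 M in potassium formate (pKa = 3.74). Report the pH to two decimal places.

pH = 4.18

Henderson–Hasselbalch: pH = pKa + log([HCOO-]/[HCOOH]) = 3.74 + log(0.25/0.091)
pH = 3.74 + (+0.439) = 4.18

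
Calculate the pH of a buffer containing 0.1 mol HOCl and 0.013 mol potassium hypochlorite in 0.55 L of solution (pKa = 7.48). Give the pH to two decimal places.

pH = 6.59

Using pH = pKa + log([base]/[acid]) with [base]/[acid] = 0.013/0.1:
pH = 7.48 + (-0.886) = 6.59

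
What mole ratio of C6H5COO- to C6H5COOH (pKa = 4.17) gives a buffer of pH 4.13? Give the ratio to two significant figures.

pH = pKa + log(r) ⇒ log(r) = 4.13 − 4.17 = -0.04
r = [C6H5COO-]/[C6H5COOH] = 10^(-0.04) = 0.912

ratio = 0.91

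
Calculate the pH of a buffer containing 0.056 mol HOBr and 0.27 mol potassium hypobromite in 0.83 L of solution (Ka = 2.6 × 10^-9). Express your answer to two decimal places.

pKa = −log(2.6 × 10^-9) = 8.585
Henderson–Hasselbalch: pH = pKa + log([OBr-]/[HOBr]) = 8.585 + log(0.27/0.056)
pH = 8.585 + (+0.683) = 9.27

pH = 9.27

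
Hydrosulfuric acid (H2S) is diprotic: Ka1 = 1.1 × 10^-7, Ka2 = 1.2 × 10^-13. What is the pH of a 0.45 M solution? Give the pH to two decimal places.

Since Ka1 ≫ Ka2, the first ionization dominates [H+].
Ka1 = x²/(0.45 − x) = 1.1 × 10^-7
x ≈ √(1.1 × 10^-7 × 0.45) = 2.22 × 10^-4 M
pH = −log(2.22 × 10^-4) = 3.65

pH = 3.65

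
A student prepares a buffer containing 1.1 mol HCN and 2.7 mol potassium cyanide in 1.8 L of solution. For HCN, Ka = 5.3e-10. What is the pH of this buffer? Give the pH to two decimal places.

pKa = −log(5.3 × 10^-10) = 9.276
Henderson–Hasselbalch: pH = pKa + log([CN-]/[HCN]) = 9.276 + log(2.7/1.1)
pH = 9.276 + (+0.390) = 9.67

pH = 9.67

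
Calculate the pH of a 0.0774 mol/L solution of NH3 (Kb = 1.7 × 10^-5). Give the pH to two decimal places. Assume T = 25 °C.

NH3 + H2O ⇌ NH4+ + OH-
From the ICE table, Kb = x²/(0.0774 − x) = 1.7 × 10^-5.
Neglecting x in the denominator: x = √(1.7 × 10^-5 × 0.0774) = 1.15 × 10^-3 M
Check: 1.5% ionized — well under 5%, approximation valid.
pOH = −log(1.15 × 10^-3) = 2.94; pH = 14.00 − 2.94 = 11.06

pH = 11.06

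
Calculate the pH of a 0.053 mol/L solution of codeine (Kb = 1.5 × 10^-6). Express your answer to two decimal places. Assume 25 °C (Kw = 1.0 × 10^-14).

C18H21NO3 + H2O ⇌ C18H22NO3+ + OH-
Kb = x²/(0.053 − x) = 1.5 × 10^-6
Assume x ≪ 0.053: x ≈ √(1.5 × 10^-6 × 0.053) = 2.82 × 10^-4 M
pOH = −log(2.82 × 10^-4) = 3.55; pH = 14.00 − 3.55 = 10.45

pH = 10.45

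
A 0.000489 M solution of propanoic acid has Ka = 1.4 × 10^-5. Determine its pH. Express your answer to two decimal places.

CH3CH2COOH ⇌ CH3CH2COO- + H+
From the ICE table, Ka = x²/(0.000489 − x) = 1.4 × 10^-5.
x is not negligible relative to C₀; solve x² + 1.4e-05·x − 6.85e-09 = 0.
x = [−1.4e-05 + √(1.4e-05² + 2.74e-08)]/2 = 7.60 × 10^-5 M
pH = −log(7.60 × 10^-5) = 4.12

pH = 4.12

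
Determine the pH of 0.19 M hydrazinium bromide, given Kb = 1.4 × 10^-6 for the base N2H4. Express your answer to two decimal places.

pH = 4.43

N2H5+ is the conjugate acid of the weak base N2H4.
Ka = Kw/Kb = 1.0×10^-14 / 1.4 × 10^-6 = 7.14 × 10^-9
From the ICE table, Ka = x²/(0.19 − x) = 7.14 × 10^-9.
Assume x ≪ 0.19: x ≈ √(7.14 × 10^-9 × 0.19) = 3.68 × 10^-5 M
Check: 0.019% ionized — well under 5%, approximation valid.
pH = −log(3.68 × 10^-5) = 4.43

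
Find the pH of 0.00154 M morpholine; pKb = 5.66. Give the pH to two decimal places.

C4H8ONH + H2O ⇌ C4H8ONH2+ + OH-
Kb = 10^(−5.66) = 2.19 × 10^-6
Kb = [OH-]²/(0.00154 − [OH-]) = 2.19 × 10^-6
Neglecting [OH-] in the denominator: [OH-] = √(2.19 × 10^-6 × 0.00154) = 5.81 × 10^-5 M
([OH-]/C₀ = 3.8% < 5%, so the approximation holds.)
pOH = 4.24, so pH = 14.00 − pOH = 9.76

pH = 9.76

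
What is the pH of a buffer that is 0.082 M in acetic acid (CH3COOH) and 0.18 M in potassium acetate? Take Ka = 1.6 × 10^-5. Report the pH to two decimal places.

pH = 5.14

pKa = −log(1.6 × 10^-5) = 4.796
pH = pKa + log([A⁻]/[HA]) = 4.796 + log(0.18/0.082)
pH = 4.796 + (+0.341) = 5.14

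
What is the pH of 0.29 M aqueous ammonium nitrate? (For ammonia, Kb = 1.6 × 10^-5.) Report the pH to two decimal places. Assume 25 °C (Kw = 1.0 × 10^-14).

pH = 4.87

NH4+ is the conjugate acid of the weak base NH3.
Ka = Kw/Kb = 1.0×10^-14 / 1.6 × 10^-5 = 6.25 × 10^-10
From the ICE table, Ka = [H+]²/(0.29 − [H+]) = 6.25 × 10^-10.
Since Ka ≪ C₀, [H+] ≈ √(Ka·C₀) = 1.35 × 10^-5 M.
pH = −log(1.35 × 10^-5) = 4.87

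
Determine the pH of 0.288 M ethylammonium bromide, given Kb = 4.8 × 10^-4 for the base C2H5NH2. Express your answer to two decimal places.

C2H5NH3+ is the conjugate acid of the weak base C2H5NH2.
Ka = Kw/Kb = 1.0×10^-14 / 4.8 × 10^-4 = 2.08 × 10^-11
From the ICE table, Ka = x²/(0.288 − x) = 2.08 × 10^-11.
Neglecting x in the denominator: x = √(2.08 × 10^-11 × 0.288) = 2.45 × 10^-6 M
(x/C₀ = 0.00085% < 5%, so the approximation holds.)
pH = −log[H+] = −log(2.45 × 10^-6) = 5.61

pH = 5.61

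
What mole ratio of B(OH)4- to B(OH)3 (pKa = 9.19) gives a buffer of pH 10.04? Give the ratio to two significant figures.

ratio = 7.1

pH = pKa + log(r) ⇒ log(r) = 10.04 − 9.19 = +0.85
r = [B(OH)4-]/[B(OH)3] = 10^(+0.85) = 7.08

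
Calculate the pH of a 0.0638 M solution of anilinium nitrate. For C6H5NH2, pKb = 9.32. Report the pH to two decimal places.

C6H5NH3+ is the conjugate acid of the weak base C6H5NH2.
Kb = 10^(−9.32) = 4.79 × 10^-10
Ka = Kw/Kb = 1.0×10^-14 / 4.79 × 10^-10 = 2.09 × 10^-5
Let x = [H+] at equilibrium. Ka = x²/(0.0638 − x).
Assume x ≪ 0.0638: x ≈ √(2.09 × 10^-5 × 0.0638) = 1.15 × 10^-3 M
(x/C₀ = 1.8% < 5%, so the approximation holds.)
pH = −log[H+] = −log(1.15 × 10^-3) = 2.94

pH = 2.94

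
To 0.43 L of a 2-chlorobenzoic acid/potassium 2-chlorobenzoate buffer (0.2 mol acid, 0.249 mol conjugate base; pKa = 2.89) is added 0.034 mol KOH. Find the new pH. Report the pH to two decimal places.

pH = 3.12

After neutralization: n(ClC6H4COOH) = 0.166 mol, n(ClC6H4COO-) = 0.283 mol.
Henderson–Hasselbalch with mole ratio 0.283/0.166: pH = 2.89 + (+0.232)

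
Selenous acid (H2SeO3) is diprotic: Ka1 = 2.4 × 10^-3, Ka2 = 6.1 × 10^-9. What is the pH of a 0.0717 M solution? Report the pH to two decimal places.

Ka1 ≫ Ka2, so treat the first dissociation as the only significant source of H+.
Ka1 = x²/(0.0717 − x) = 2.4 × 10^-3
Solving the quadratic: x = (−Ka1 + √(Ka1² + 4·Ka1·C₀))/2 = 1.20 × 10^-2 M
pH = −log(1.20 × 10^-2) = 1.92

pH = 1.92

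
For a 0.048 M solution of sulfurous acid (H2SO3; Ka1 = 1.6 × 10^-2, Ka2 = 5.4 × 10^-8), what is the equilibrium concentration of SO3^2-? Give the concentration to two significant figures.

First ionization gives [H+] ≈ [HSO3-] = 2.08 × 10^-2 M.
Second step: Ka2 = [H+][SO3^2-]/[HSO3-] ≈ [SO3^2-] (since [H+] ≈ [HSO3-]).
So [SO3^2-] ≈ Ka2.

5.4 × 10^-8 M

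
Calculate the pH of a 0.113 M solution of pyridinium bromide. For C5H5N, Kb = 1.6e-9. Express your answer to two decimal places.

C5H5NH+ is the conjugate acid of the weak base C5H5N.
Ka = Kw/Kb = 1.0×10^-14 / 1.6 × 10^-9 = 6.25 × 10^-6
From the ICE table, Ka = [H+]²/(0.113 − [H+]) = 6.25 × 10^-6.
Neglecting [H+] in the denominator: [H+] = √(6.25 × 10^-6 × 0.113) = 8.40 × 10^-4 M
Check: 0.74% ionized — well under 5%, approximation valid.
pH = −log(8.40 × 10^-4) = 3.08

pH = 3.08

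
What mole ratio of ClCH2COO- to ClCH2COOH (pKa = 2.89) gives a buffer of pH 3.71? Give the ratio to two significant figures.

ratio = 6.6

pH = pKa + log(r) ⇒ log(r) = 3.71 − 2.89 = +0.82
r = [ClCH2COO-]/[ClCH2COOH] = 10^(+0.82) = 6.61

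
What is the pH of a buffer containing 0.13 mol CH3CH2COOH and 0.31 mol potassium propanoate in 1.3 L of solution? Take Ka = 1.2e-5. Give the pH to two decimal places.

pKa = −log(1.2 × 10^-5) = 4.921
Using pH = pKa + log([base]/[acid]) with [base]/[acid] = 0.31/0.13:
pH = 4.921 + (+0.377) = 5.30

pH = 5.30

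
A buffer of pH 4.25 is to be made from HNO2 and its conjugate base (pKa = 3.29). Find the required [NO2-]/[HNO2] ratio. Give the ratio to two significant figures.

ratio = 9.1

pH = pKa + log(r) ⇒ log(r) = 4.25 − 3.29 = +0.96
r = [NO2-]/[HNO2] = 10^(+0.96) = 9.12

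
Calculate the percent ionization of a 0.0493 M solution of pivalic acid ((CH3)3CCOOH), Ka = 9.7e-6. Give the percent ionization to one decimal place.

1.4%

(CH3)3CCOOH ⇌ (CH3)3CCOO- + H+; let x = [H+] at equilibrium.
x ≈ √(Ka·C₀) = √(9.7 × 10^-6 × 0.0493) = 6.92 × 10^-4 M
% ionization = x/C₀ × 100% = 6.92 × 10^-4/0.0493 × 100% = 1.4%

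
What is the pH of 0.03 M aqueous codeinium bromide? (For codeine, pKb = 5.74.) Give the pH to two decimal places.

pH = 4.89

C18H22NO3+ is the conjugate acid of the weak base C18H21NO3.
Kb = 10^(−5.74) = 1.82 × 10^-6
Ka = Kw/Kb = 1.0×10^-14 / 1.82 × 10^-6 = 5.49 × 10^-9
From the ICE table, Ka = [H+]²/(0.03 − [H+]) = 5.49 × 10^-9.
Assume [H+] ≪ 0.03: [H+] ≈ √(5.49 × 10^-9 × 0.03) = 1.28 × 10^-5 M
Check: 0.043% ionized — well under 5%, approximation valid.
pH = −log[H+] = −log(1.28 × 10^-5) = 4.89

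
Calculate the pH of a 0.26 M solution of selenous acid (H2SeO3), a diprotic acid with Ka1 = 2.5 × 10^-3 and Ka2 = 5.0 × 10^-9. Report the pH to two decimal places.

Since Ka1 ≫ Ka2, the first ionization dominates [H+].
Ka1 = x²/(0.26 − x) = 2.5 × 10^-3
Solving the quadratic: x = (−Ka1 + √(Ka1² + 4·Ka1·C₀))/2 = 2.43 × 10^-2 M
pH = −log(2.43 × 10^-2) = 1.61

pH = 1.61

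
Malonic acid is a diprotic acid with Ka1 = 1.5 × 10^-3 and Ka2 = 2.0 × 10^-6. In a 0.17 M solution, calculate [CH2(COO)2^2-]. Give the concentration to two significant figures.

2.0 × 10^-6 M

First ionization gives [H+] ≈ [CH2(COOH)COO-] = 1.52 × 10^-2 M.
Second step: Ka2 = [H+][CH2(COO)2^2-]/[CH2(COOH)COO-] ≈ [CH2(COO)2^2-] (since [H+] ≈ [CH2(COOH)COO-]).
So [CH2(COO)2^2-] ≈ Ka2.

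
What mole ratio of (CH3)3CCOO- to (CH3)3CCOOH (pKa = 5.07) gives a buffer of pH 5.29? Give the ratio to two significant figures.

pH = pKa + log(r) ⇒ log(r) = 5.29 − 5.07 = +0.22
r = [(CH3)3CCOO-]/[(CH3)3CCOOH] = 10^(+0.22) = 1.66

ratio = 1.7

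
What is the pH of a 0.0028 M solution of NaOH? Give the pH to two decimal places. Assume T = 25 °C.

pH = 11.45

NaOH is a strong base; [OH-] = 0.0028 M.
pOH = -log(0.0028) = 2.55
pH = 14.00 - 2.55 = 11.45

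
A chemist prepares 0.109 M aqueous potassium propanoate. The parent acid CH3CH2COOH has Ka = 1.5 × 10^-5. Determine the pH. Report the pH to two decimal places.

CH3CH2COO- is the conjugate base of the weak acid CH3CH2COOH.
Kb = Kw/Ka = 1.0×10^-14 / 1.5 × 10^-5 = 6.67 × 10^-10
Kb = x²/(0.109 − x) = 6.67 × 10^-10
Since Kb ≪ C₀, x ≈ √(Kb·C₀) = 8.53 × 10^-6 M.
(x/C₀ = 0.0078% < 5%, so the approximation holds.)
pOH = −log(8.53 × 10^-6) = 5.07; pH = 14.00 − 5.07 = 8.93

pH = 8.93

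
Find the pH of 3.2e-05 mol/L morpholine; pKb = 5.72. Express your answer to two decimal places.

pH = 8.84

C4H8ONH + H2O ⇌ C4H8ONH2+ + OH-
Kb = 10^(−5.72) = 1.91 × 10^-6
From the ICE table, Kb = [OH-]²/(3.2e-05 − [OH-]) = 1.91 × 10^-6.
The 5% rule fails; solving [OH-]² + Kb·[OH-] − Kb·C₀ = 0 exactly:
[OH-] = [−1.91e-06 + √(1.91e-06² + 2.44e-10)]/2 = 6.92 × 10^-6 M
pOH = 5.16, so pH = 14.00 − pOH = 8.84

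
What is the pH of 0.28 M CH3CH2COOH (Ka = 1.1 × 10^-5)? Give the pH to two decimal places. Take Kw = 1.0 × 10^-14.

CH3CH2COOH ⇌ CH3CH2COO- + H+
From the ICE table, Ka = [H+]²/(0.28 − [H+]) = 1.1 × 10^-5.
Assume [H+] ≪ 0.28: [H+] ≈ √(1.1 × 10^-5 × 0.28) = 1.75 × 10^-3 M
Check: 0.63% ionized — well under 5%, approximation valid.
pH = −log[H+] = −log(1.75 × 10^-3) = 2.76

pH = 2.76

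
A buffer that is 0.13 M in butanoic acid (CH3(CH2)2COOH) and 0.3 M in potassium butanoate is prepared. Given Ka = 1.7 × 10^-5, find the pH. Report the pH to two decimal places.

pKa = −log(1.7 × 10^-5) = 4.770
pH = pKa + log([A⁻]/[HA]) = 4.770 + log(0.3/0.13)
pH = 4.770 + (+0.363) = 5.13

pH = 5.13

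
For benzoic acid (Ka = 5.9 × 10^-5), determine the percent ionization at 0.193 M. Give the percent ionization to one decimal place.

1.7%

C6H5COOH ⇌ C6H5COO- + H+; let x = [H+] at equilibrium.
x ≈ √(Ka·C₀) = √(5.9 × 10^-5 × 0.193) = 3.37 × 10^-3 M
% ionization = x/C₀ × 100% = 3.37 × 10^-3/0.193 × 100% = 1.7%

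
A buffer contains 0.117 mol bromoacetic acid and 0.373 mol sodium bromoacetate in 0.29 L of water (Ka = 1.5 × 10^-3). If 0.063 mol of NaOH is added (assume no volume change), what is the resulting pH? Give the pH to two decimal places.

pH = 3.73

OH- converts BrCH2COOH to BrCH2COO-: BrCH2COOH → 0.054 mol, BrCH2COO- → 0.436 mol.
pKa = −log(1.5 × 10^-3) = 2.824
pH = pKa + log(n_BrCH2COO-/n_BrCH2COOH) = 2.824 + log(0.436/0.054) = 2.824 + (+0.907)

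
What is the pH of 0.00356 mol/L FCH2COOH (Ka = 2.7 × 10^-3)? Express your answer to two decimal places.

pH = 2.69

FCH2COOH ⇌ FCH2COO- + H+
From the ICE table, Ka = [H+]²/(0.00356 − [H+]) = 2.7 × 10^-3.
The 5% rule fails; solving [H+]² + Ka·[H+] − Ka·C₀ = 0 exactly:
[H+] = (−Ka + √(Ka² + 4·Ka·C₀))/2 = 2.03 × 10^-3 M
pH = −log(2.03 × 10^-3) = 2.69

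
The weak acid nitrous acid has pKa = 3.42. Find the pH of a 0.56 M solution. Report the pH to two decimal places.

pH = 1.84

HNO2 ⇌ NO2- + H+
Ka = 10^(−3.42) = 3.80 × 10^-4
From the ICE table, Ka = [H+]²/(0.56 − [H+]) = 3.80 × 10^-4.
Since Ka ≪ C₀, [H+] ≈ √(Ka·C₀) = 1.46 × 10^-2 M.
pH = −log(1.46 × 10^-2) = 1.84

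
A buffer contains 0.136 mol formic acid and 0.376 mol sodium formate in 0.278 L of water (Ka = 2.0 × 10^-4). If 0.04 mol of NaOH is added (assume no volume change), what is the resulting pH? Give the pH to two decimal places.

After neutralization: n(HCOOH) = 0.096 mol, n(HCOO-) = 0.416 mol.
pKa = −log(2.0 × 10^-4) = 3.699
Henderson–Hasselbalch with mole ratio 0.416/0.096: pH = 3.699 + (+0.637)

pH = 4.34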